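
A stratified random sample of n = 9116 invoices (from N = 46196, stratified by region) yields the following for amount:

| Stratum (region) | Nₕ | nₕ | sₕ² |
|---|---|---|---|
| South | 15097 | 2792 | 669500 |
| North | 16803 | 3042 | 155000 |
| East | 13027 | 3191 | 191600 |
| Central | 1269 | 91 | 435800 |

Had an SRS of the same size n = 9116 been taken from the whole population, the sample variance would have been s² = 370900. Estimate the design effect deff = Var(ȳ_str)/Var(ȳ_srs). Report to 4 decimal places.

1.0213

Var(ȳ_str) = Σ Wₕ²(1−fₕ)sₕ²/nₕ with Wₕ = Nₕ/46196:
  South: (15097/46196)²·(1−2792/15097)·669500/2792 = 20.873664
  North: (16803/46196)²·(1−3042/16803)·155000/3042 = 5.5207816
  East: (13027/46196)²·(1−3191/13027)·191600/3191 = 3.6051463
  Central: (1269/46196)²·(1−91/1269)·435800/91 = 3.3546252
  → Var(ȳ_str) = 33.354217.
Var(ȳ_srs) = (1 − 9116/46196)·370900/9116 = 32.657871.
deff = 33.354217 / 32.657871 = 1.0213.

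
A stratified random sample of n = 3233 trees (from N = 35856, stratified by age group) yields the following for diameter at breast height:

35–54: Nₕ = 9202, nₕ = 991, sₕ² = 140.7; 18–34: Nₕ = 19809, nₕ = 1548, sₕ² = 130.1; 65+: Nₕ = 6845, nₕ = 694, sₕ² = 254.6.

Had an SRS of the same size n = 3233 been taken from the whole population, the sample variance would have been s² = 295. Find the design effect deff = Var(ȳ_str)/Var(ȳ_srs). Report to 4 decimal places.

Var(ȳ_str) = Σ Wₕ²(1−fₕ)sₕ²/nₕ with Wₕ = Nₕ/35856:
  35–54: (9202/35856)²·(1−991/9202)·140.7/991 = 0.0083440144
  18–34: (19809/35856)²·(1−1548/19809)·130.1/1548 = 0.023646658
  65+: (6845/35856)²·(1−694/6845)·254.6/694 = 0.012014188
  → Var(ȳ_str) = 0.04400486.
Var(ȳ_srs) = (1 − 3233/35856)·295/3233 = 0.083019166.
deff = 0.04400486 / 0.083019166 = 0.5301.

0.5301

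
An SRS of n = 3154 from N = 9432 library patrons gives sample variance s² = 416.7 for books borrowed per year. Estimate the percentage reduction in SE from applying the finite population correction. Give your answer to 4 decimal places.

f = n/N = 3154/9432 = 0.33439355.
SE_no-fpc = √(s²/n) = 0.36348032; SE_fpc = √((1−f)s²/n) = 0.29654436.
Ratio = √(1−f) = 0.81584707. Reduction = 100·(1 − 0.81584707) = 18.4153%.

18.4153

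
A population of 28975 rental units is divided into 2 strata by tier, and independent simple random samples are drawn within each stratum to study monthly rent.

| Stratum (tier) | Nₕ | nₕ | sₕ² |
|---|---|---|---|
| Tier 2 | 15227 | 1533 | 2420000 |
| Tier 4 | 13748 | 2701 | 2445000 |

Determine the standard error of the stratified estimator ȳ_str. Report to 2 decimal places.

Var(ȳ_str) = Σₕ Wₕ²(1 − fₕ)sₕ²/nₕ with Wₕ = Nₕ/N, N = 28975.
Tier 2: Wₕ = 0.52552200; term = 0.52552200²·(1 − 0.10067643)·2420000/1533 = 392.07666.
Tier 4: Wₕ = 0.47447800; term = 0.47447800²·(1 − 0.19646494)·2445000/2701 = 163.75375.
Sum = 555.83041.
SE = √(555.83041) = 23.58.

23.58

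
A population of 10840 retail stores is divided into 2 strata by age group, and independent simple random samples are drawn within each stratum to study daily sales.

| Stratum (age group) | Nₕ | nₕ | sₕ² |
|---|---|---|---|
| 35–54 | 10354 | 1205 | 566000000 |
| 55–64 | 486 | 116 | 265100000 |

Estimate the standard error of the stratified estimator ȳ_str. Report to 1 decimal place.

618.2

Var(ȳ_str) = Σₕ Wₕ²(1 − fₕ)sₕ²/nₕ with Wₕ = Nₕ/N, N = 10840.
35–54: Wₕ = 0.95516605; term = 0.95516605²·(1 − 0.11638014)·566000000/1205 = 378662.77.
55–64: Wₕ = 0.04483395; term = 0.04483395²·(1 − 0.23868313)·265100000/116 = 3497.2861.
Sum = 382160.06.
SE = √(382160.06) = 618.2.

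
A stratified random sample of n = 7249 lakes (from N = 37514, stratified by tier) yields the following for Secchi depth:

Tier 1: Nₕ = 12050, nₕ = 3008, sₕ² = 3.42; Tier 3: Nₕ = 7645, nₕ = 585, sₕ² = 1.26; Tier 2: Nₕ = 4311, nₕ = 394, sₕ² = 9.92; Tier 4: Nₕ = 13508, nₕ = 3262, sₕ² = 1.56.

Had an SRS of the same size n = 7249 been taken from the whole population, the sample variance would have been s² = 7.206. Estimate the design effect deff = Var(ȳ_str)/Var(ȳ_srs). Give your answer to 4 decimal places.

Var(ȳ_str) = Σ Wₕ²(1−fₕ)sₕ²/nₕ with Wₕ = Nₕ/37514:
  Tier 1: (12050/37514)²·(1−3008/12050)·3.42/3008 = 8.8026427 × 10^-5
  Tier 3: (7645/37514)²·(1−585/7645)·1.26/585 = 8.260572 × 10^-5
  Tier 2: (4311/37514)²·(1−394/4311)·9.92/394 = 3.0210666 × 10^-4
  Tier 4: (13508/37514)²·(1−3262/13508)·1.56/3262 = 4.7032634 × 10^-5
  → Var(ȳ_str) = 5.1977144 × 10^-4.
Var(ȳ_srs) = (1 − 7249/37514)·7.206/7249 = 8.0197986 × 10^-4.
deff = (5.1977144 × 10^-4) / (8.0197986 × 10^-4) = 0.6481.

0.6481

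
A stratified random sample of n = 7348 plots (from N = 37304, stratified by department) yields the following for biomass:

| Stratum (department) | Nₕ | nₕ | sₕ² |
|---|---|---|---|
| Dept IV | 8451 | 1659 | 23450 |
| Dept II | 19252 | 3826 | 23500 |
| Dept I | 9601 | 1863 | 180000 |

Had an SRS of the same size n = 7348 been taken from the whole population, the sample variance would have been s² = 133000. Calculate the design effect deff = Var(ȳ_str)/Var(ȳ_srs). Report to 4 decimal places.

Var(ȳ_str) = Σ Wₕ²(1−fₕ)sₕ²/nₕ with Wₕ = Nₕ/37304:
  Dept IV: (8451/37304)²·(1−1659/8451)·23450/1659 = 0.58303072
  Dept II: (19252/37304)²·(1−3826/19252)·23500/3826 = 1.3108146
  Dept I: (9601/37304)²·(1−1863/9601)·180000/1863 = 5.1581509
  → Var(ȳ_str) = 7.0519962.
Var(ȳ_srs) = (1 − 7348/37304)·133000/7348 = 14.534862.
deff = 7.0519962 / 14.534862 = 0.4852.

0.4852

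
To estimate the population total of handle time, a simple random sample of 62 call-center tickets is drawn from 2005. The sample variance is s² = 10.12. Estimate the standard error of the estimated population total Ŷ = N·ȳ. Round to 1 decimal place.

Var(Ŷ) = N²·Var(ȳ) = N²·(1 − n/N)·s²/n.
f = 62/2005 = 0.03092269; Var(ȳ) = 0.96907731·10.12/62 = 0.15817842.
Var(Ŷ) = 2005² · 0.15817842 = 635881.2.
SE(Ŷ) = √(635881.2) = 797.4.

797.4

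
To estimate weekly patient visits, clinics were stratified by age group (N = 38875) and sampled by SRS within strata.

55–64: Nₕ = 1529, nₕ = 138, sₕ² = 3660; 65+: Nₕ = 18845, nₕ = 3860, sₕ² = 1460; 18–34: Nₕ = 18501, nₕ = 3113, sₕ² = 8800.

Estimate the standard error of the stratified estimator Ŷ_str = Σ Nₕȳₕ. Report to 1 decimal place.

Var(Ŷ_str) = Σₕ Nₕ²(1 − fₕ)sₕ²/nₕ.
55–64: 1529²·(1 − 138/1529)·3660/138 = 5.6407469 × 10^7.
65+: 18845²·(1 − 3860/18845)·1460/3860 = 1.068116 × 10^8.
18–34: 18501²·(1 − 3113/18501)·8800/3113 = 8.0478696 × 10^8.
Sum = 9.6800603 × 10^8.
SE = √(9.6800603 × 10^8) = 31112.8.

31112.8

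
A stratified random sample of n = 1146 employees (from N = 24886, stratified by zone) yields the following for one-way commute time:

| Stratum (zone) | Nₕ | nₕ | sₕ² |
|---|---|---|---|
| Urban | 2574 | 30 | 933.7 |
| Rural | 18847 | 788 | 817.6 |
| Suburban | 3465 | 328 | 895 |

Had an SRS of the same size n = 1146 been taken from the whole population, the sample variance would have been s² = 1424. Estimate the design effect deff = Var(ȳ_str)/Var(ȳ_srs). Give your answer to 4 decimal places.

Var(ȳ_str) = Σ Wₕ²(1−fₕ)sₕ²/nₕ with Wₕ = Nₕ/24886:
  Urban: (2574/24886)²·(1−30/2574)·933.7/30 = 0.32908005
  Rural: (18847/24886)²·(1−788/18847)·817.6/788 = 0.57021731
  Suburban: (3465/24886)²·(1−328/3465)·895/328 = 0.047891314
  → Var(ȳ_str) = 0.94718867.
Var(ȳ_srs) = (1 − 1146/24886)·1424/1146 = 1.185362.
deff = 0.94718867 / 1.185362 = 0.7991.

0.7991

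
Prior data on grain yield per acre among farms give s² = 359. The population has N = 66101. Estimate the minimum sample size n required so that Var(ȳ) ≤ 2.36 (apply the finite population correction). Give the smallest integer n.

Without fpc, n₀ = s²/D = 359/2.36 = 152.1186.
With fpc, (1 − n/N)·s²/n ≤ D requires n ≥ n₀/(1 + n₀/N) = 152.1186/(1 + 152.1186/66101) = 151.7693.
Rounding up, n = 152.

152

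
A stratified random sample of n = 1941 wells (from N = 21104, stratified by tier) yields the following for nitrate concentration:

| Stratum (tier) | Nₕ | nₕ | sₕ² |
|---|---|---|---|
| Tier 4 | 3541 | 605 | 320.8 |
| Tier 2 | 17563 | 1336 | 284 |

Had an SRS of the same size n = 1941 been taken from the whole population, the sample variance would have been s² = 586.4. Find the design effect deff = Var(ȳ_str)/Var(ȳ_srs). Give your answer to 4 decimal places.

Var(ȳ_str) = Σ Wₕ²(1−fₕ)sₕ²/nₕ with Wₕ = Nₕ/21104:
  Tier 4: (3541/21104)²·(1−605/3541)·320.8/605 = 0.012377456
  Tier 2: (17563/21104)²·(1−1336/17563)·284/1336 = 0.13602517
  → Var(ȳ_str) = 0.14840263.
Var(ȳ_srs) = (1 − 1941/21104)·586.4/1941 = 0.27432611.
deff = 0.14840263 / 0.27432611 = 0.5410.

0.5410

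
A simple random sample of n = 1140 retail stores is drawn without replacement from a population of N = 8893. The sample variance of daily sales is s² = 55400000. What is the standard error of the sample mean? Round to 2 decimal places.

205.83

Under SRS without replacement, Var(ȳ) = (1 − f)·s²/n with f = n/N = 1140/8893 = 0.12819071.
Var(ȳ) = (1 − 0.12819071)·55400000/1140 = 0.87180929·48596.491 = 42366.872.
SE(ȳ) = √(42366.872) = 205.83.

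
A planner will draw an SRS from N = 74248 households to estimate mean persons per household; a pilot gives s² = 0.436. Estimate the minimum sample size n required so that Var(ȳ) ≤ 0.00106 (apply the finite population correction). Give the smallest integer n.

Without fpc, n₀ = s²/D = 0.436/0.00106 = 411.3208.
With fpc, (1 − n/N)·s²/n ≤ D requires n ≥ n₀/(1 + n₀/N) = 411.3208/(1 + 411.3208/74248) = 409.0547.
Rounding up, n = 410.

410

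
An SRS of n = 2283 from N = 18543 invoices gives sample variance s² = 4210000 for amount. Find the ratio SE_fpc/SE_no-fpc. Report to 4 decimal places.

f = n/N = 2283/18543 = 0.12311924.
SE_no-fpc = √(s²/n) = 42.942576; SE_fpc = √((1−f)s²/n) = 40.212249.
Ratio = √(1−f) = 0.93641912.

0.9364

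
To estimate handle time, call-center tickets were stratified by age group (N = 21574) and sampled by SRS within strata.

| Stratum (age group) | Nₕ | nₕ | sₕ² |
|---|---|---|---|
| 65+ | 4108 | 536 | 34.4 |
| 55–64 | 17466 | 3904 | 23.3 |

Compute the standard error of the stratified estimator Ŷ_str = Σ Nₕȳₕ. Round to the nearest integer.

1535

Var(Ŷ_str) = Σₕ Nₕ²(1 − fₕ)sₕ²/nₕ.
65+: 4108²·(1 − 536/4108)·34.4/536 = 941749.8.
55–64: 17466²·(1 − 3904/17466)·23.3/3904 = 1.4137197 × 10^6.
Sum = 2.3554695 × 10^6.
SE = √(2.3554695 × 10^6) = 1535.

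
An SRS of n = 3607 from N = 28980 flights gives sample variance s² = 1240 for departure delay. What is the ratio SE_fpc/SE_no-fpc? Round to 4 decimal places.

f = n/N = 3607/28980 = 0.12446515.
SE_no-fpc = √(s²/n) = 0.58632413; SE_fpc = √((1−f)s²/n) = 0.54862361.
Ratio = √(1−f) = 0.93570019.

0.9357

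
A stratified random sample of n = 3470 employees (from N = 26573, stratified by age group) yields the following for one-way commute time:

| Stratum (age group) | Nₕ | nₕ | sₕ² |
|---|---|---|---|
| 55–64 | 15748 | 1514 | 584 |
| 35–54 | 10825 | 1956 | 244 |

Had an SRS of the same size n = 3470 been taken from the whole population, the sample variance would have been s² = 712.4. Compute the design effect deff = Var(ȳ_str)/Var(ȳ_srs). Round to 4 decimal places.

0.7810

Var(ȳ_str) = Σ Wₕ²(1−fₕ)sₕ²/nₕ with Wₕ = Nₕ/26573:
  55–64: (15748/26573)²·(1−1514/15748)·584/1514 = 0.12244982
  35–54: (10825/26573)²·(1−1956/10825)·244/1956 = 0.016960645
  → Var(ȳ_str) = 0.13941047.
Var(ȳ_srs) = (1 − 3470/26573)·712.4/3470 = 0.17849343.
deff = 0.13941047 / 0.17849343 = 0.7810.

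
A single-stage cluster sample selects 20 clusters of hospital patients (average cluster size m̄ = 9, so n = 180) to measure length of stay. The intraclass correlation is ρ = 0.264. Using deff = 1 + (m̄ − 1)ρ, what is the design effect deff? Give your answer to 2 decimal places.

deff = 1 + (9 − 1)·0.264 = 1 + 2.112 = 3.112.

3.11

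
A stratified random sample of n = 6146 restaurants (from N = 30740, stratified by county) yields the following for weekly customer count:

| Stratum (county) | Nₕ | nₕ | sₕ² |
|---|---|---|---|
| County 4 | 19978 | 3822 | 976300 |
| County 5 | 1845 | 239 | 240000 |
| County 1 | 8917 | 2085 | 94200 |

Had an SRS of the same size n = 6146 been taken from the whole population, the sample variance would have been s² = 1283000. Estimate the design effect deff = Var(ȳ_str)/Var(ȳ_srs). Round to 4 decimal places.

Var(ȳ_str) = Σ Wₕ²(1−fₕ)sₕ²/nₕ with Wₕ = Nₕ/30740:
  County 4: (19978/30740)²·(1−3822/19978)·976300/3822 = 87.251064
  County 5: (1845/30740)²·(1−239/1845)·240000/239 = 3.1488178
  County 1: (8917/30740)²·(1−2085/8917)·94200/2085 = 2.9127536
  → Var(ȳ_str) = 93.312635.
Var(ȳ_srs) = (1 − 6146/30740)·1283000/6146 = 167.01651.
deff = 93.312635 / 167.01651 = 0.5587.

0.5587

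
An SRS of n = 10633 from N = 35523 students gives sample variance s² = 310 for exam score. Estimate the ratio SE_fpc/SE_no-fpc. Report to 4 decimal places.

f = n/N = 10633/35523 = 0.29932720.
SE_no-fpc = √(s²/n) = 0.17074694; SE_fpc = √((1−f)s²/n) = 0.14292578.
Ratio = √(1−f) = 0.83706201.

0.8371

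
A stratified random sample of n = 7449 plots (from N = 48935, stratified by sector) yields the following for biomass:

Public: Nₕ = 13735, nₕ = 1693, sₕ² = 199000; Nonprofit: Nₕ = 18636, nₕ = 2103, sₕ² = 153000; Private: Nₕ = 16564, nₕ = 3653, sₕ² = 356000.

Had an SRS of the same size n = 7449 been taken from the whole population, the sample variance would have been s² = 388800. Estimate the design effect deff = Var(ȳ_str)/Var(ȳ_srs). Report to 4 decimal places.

0.5917

Var(ȳ_str) = Σ Wₕ²(1−fₕ)sₕ²/nₕ with Wₕ = Nₕ/48935:
  Public: (13735/48935)²·(1−1693/13735)·199000/1693 = 8.1186575
  Nonprofit: (18636/48935)²·(1−2103/18636)·153000/2103 = 9.3608943
  Private: (16564/48935)²·(1−3653/16564)·356000/3653 = 8.7033459
  → Var(ȳ_str) = 26.182898.
Var(ȳ_srs) = (1 − 7449/48935)·388800/7449 = 44.249692.
deff = 26.182898 / 44.249692 = 0.5917.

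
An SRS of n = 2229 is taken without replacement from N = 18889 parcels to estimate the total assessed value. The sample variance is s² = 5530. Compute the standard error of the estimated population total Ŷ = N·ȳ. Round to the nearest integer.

Var(Ŷ) = N²·Var(ȳ) = N²·(1 − n/N)·s²/n.
f = 2229/18889 = 0.11800519; Var(ȳ) = 0.88199481·5530/2229 = 2.1881702.
Var(Ŷ) = 18889² · 2.1881702 = 7.807267 × 10^8.
SE(Ŷ) = √(7.807267 × 10^8) = 27941.

27941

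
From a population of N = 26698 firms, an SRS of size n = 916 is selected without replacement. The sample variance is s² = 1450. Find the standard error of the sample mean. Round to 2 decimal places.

Under SRS without replacement, Var(ȳ) = (1 − f)·s²/n with f = n/N = 916/26698 = 0.03430969.
Var(ȳ) = (1 − 0.03430969)·1450/916 = 0.96569031·1.5829694 = 1.5286582.
SE(ȳ) = √(1.5286582) = 1.24.

1.24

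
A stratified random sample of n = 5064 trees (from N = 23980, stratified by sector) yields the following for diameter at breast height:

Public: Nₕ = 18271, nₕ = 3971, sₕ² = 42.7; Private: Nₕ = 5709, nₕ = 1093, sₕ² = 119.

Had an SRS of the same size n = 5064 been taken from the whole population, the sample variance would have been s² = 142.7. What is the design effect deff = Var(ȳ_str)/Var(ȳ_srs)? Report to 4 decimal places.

0.4443

Var(ȳ_str) = Σ Wₕ²(1−fₕ)sₕ²/nₕ with Wₕ = Nₕ/23980:
  Public: (18271/23980)²·(1−3971/18271)·42.7/3971 = 0.0048857134
  Private: (5709/23980)²·(1−1093/5709)·119/1093 = 0.0049894685
  → Var(ȳ_str) = 0.0098751819.
Var(ȳ_srs) = (1 − 5064/23980)·142.7/5064 = 0.022228513.
deff = 0.0098751819 / 0.022228513 = 0.4443.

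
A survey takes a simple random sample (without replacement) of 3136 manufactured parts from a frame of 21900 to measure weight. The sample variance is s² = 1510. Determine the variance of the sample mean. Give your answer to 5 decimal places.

Under SRS without replacement, Var(ȳ) = (1 − f)·s²/n with f = n/N = 3136/21900 = 0.14319635.
Var(ȳ) = (1 − 0.14319635)·1510/3136 = 0.85680365·0.4815051 = 0.41255533.

0.41256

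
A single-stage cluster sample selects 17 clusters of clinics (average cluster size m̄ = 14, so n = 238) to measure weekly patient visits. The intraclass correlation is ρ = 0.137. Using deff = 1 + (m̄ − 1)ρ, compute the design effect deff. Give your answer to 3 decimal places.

deff = 1 + (14 − 1)·0.137 = 1 + 1.781 = 2.781.

2.781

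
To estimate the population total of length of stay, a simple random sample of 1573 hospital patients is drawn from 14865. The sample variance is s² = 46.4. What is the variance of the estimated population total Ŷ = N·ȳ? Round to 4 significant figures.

Var(Ŷ) = N²·Var(ȳ) = N²·(1 − n/N)·s²/n.
f = 1573/14865 = 0.10581904; Var(ȳ) = 0.89418096·46.4/1573 = 0.026376349.
Var(Ŷ) = 14865² · 0.026376349 = 5.828335 × 10^6.

5.828 × 10^6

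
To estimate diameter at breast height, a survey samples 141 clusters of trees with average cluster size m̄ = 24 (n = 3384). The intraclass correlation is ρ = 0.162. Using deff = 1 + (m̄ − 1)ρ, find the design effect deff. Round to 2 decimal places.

4.73

deff = 1 + (24 − 1)·0.162 = 1 + 3.726 = 4.726.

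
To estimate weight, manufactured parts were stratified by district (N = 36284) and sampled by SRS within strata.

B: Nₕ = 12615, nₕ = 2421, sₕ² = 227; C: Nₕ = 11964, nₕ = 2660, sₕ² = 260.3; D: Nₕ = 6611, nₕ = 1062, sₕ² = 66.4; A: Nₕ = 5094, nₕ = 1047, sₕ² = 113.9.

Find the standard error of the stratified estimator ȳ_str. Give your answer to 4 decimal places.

0.1445

Var(ȳ_str) = Σₕ Wₕ²(1 − fₕ)sₕ²/nₕ with Wₕ = Nₕ/N, N = 36284.
B: Wₕ = 0.34767391; term = 0.34767391²·(1 − 0.19191439)·227/2421 = 0.0091586747.
C: Wₕ = 0.32973211; term = 0.32973211²·(1 − 0.22233367)·260.3/2660 = 0.0082738629.
D: Wₕ = 0.18220152; term = 0.18220152²·(1 − 0.16064136)·66.4/1062 = 0.0017421884.
A: Wₕ = 0.14039246; term = 0.14039246²·(1 − 0.20553592)·113.9/1047 = 0.0017034872.
Sum = 0.020878213.
SE = √(0.020878213) = 0.1445.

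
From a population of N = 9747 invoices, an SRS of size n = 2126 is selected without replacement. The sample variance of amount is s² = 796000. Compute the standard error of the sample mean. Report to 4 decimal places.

17.1098

Under SRS without replacement, Var(ȳ) = (1 − f)·s²/n with f = n/N = 2126/9747 = 0.21811840.
Var(ȳ) = (1 − 0.21811840)·796000/2126 = 0.78188160·374.41204 = 292.74589.
SE(ȳ) = √(292.74589) = 17.1098.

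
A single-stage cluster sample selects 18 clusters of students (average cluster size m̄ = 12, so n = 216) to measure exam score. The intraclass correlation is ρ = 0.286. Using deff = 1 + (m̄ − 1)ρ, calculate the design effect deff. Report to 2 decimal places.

deff = 1 + (12 − 1)·0.286 = 1 + 3.146 = 4.146.

4.15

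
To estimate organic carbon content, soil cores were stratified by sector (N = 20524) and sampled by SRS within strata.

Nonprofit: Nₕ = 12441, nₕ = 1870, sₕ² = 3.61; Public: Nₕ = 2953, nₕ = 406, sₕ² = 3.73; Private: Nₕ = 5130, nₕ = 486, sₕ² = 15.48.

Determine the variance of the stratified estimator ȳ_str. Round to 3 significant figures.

0.00257

Var(ȳ_str) = Σₕ Wₕ²(1 − fₕ)sₕ²/nₕ with Wₕ = Nₕ/N, N = 20524.
Nonprofit: Wₕ = 0.60616839; term = 0.60616839²·(1 − 0.15030946)·3.61/1870 = 6.0271631 × 10^-4.
Public: Wₕ = 0.14388034; term = 0.14388034²·(1 − 0.13748730)·3.73/406 = 1.6404054 × 10^-4.
Private: Wₕ = 0.24995128; term = 0.24995128²·(1 − 0.09473684)·15.48/486 = 0.0018014419.
Sum = 0.0025681988.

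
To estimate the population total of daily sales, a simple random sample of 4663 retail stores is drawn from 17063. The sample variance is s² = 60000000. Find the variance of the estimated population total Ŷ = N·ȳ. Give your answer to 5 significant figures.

Var(Ŷ) = N²·Var(ȳ) = N²·(1 − n/N)·s²/n.
f = 4663/17063 = 0.27328137; Var(ȳ) = 0.72671863·60000000/4663 = 9350.8724.
Var(Ŷ) = 17063² · 9350.8724 = 2.7224688 × 10^12.

2.7225 × 10^12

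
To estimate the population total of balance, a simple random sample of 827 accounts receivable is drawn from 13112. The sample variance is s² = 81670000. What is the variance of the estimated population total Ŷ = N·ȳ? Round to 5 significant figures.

Var(Ŷ) = N²·Var(ȳ) = N²·(1 − n/N)·s²/n.
f = 827/13112 = 0.06307200; Var(ȳ) = 0.93692800·81670000/827 = 92525.889.
Var(Ŷ) = 13112² · 92525.889 = 1.5907471 × 10^13.

1.5907 × 10^13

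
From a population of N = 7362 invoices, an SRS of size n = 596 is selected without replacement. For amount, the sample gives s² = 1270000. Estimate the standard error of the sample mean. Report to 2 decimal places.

44.25

Under SRS without replacement, Var(ȳ) = (1 − f)·s²/n with f = n/N = 596/7362 = 0.08095626.
Var(ȳ) = (1 − 0.08095626)·1270000/596 = 0.91904374·2130.8725 = 1958.365.
SE(ȳ) = √(1958.365) = 44.25.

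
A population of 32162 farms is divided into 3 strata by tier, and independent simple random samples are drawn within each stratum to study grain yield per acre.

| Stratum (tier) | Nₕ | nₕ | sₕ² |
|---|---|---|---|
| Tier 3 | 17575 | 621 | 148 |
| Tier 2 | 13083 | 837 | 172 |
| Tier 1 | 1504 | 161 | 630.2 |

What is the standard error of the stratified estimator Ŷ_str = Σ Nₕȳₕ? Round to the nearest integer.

Var(Ŷ_str) = Σₕ Nₕ²(1 − fₕ)sₕ²/nₕ.
Tier 3: 17575²·(1 − 621/17575)·148/621 = 7.1012962 × 10^7.
Tier 2: 13083²·(1 − 837/13083)·172/837 = 3.2923393 × 10^7.
Tier 1: 1504²·(1 − 161/1504)·630.2/161 = 7.9063561 × 10^6.
Sum = 1.1184271 × 10^8.
SE = √(1.1184271 × 10^8) = 10576.

10576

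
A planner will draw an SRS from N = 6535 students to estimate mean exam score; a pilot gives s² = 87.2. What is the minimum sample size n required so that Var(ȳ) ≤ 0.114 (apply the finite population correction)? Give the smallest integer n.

685

Without fpc, n₀ = s²/D = 87.2/0.114 = 764.9123.
With fpc, (1 − n/N)·s²/n ≤ D requires n ≥ n₀/(1 + n₀/N) = 764.9123/(1 + 764.9123/6535) = 684.7619.
Rounding up, n = 685.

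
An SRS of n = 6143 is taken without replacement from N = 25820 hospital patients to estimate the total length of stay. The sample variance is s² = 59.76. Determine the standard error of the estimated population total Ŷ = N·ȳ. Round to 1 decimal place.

Var(Ŷ) = N²·Var(ȳ) = N²·(1 − n/N)·s²/n.
f = 6143/25820 = 0.23791634; Var(ȳ) = 0.76208366·59.76/6143 = 0.007413661.
Var(Ŷ) = 25820² · 0.007413661 = 4.9424832 × 10^6.
SE(Ŷ) = √(4.9424832 × 10^6) = 2223.2.

2223.2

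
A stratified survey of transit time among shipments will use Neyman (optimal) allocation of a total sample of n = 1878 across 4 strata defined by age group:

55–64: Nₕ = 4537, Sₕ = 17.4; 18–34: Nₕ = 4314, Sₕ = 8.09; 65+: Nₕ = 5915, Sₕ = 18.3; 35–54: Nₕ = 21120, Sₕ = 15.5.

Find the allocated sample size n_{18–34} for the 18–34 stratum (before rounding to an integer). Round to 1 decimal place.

119.3

Neyman allocation: nₕ = n·NₕSₕ / Σⱼ NⱼSⱼ.
Σ NⱼSⱼ = 4537·17.4 + 4314·8.09 + 5915·18.3 + 21120·15.5 = 549448.56.
n_{18–34} = 1878·4314·8.09 / 549448.56 = 119.3.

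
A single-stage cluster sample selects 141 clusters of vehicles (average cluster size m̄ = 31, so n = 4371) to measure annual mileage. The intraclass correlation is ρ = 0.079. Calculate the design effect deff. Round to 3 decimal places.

3.370

deff = 1 + (31 − 1)·0.079 = 1 + 2.37 = 3.37.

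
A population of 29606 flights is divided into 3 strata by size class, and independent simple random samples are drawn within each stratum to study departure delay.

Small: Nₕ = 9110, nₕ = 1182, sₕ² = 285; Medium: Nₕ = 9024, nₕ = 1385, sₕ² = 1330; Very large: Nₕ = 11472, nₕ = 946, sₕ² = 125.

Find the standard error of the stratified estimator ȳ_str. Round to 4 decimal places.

0.3370

Var(ȳ_str) = Σₕ Wₕ²(1 − fₕ)sₕ²/nₕ with Wₕ = Nₕ/N, N = 29606.
Small: Wₕ = 0.30770790; term = 0.30770790²·(1 − 0.12974753)·285/1182 = 0.019867807.
Medium: Wₕ = 0.30480308; term = 0.30480308²·(1 − 0.15347961)·1330/1385 = 0.075522785.
Very large: Wₕ = 0.38748902; term = 0.38748902²·(1 − 0.08246165)·125/946 = 0.018203794.
Sum = 0.11359439.
SE = √(0.11359439) = 0.3370.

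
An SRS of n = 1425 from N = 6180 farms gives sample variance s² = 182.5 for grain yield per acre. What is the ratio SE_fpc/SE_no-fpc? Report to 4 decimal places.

f = n/N = 1425/6180 = 0.23058252.
SE_no-fpc = √(s²/n) = 0.35786894; SE_fpc = √((1−f)s²/n) = 0.31390991.
Ratio = √(1−f) = 0.87716445.

0.8772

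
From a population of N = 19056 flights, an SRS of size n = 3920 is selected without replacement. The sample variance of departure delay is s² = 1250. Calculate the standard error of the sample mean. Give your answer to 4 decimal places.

0.5033

Under SRS without replacement, Var(ȳ) = (1 − f)·s²/n with f = n/N = 3920/19056 = 0.20570949.
Var(ȳ) = (1 − 0.20570949)·1250/3920 = 0.79429051·0.31887755 = 0.25328141.
SE(ȳ) = √(0.25328141) = 0.5033.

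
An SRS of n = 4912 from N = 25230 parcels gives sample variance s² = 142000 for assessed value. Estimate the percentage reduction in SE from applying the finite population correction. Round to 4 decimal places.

10.2609

f = n/N = 4912/25230 = 0.19468886.
SE_no-fpc = √(s²/n) = 5.3766899; SE_fpc = √((1−f)s²/n) = 4.8249948.
Ratio = √(1−f) = 0.89739130. Reduction = 100·(1 − 0.89739130) = 10.2609%.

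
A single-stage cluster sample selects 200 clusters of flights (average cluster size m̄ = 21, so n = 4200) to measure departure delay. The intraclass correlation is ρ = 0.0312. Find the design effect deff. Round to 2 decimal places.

1.62

deff = 1 + (21 − 1)·0.0312 = 1 + 0.624 = 1.624.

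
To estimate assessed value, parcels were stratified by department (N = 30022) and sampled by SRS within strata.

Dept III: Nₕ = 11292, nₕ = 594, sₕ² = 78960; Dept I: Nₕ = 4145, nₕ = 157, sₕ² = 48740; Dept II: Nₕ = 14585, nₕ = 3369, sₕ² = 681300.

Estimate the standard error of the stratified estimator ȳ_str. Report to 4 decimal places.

7.7597

Var(ȳ_str) = Σₕ Wₕ²(1 − fₕ)sₕ²/nₕ with Wₕ = Nₕ/N, N = 30022.
Dept III: Wₕ = 0.37612418; term = 0.37612418²·(1 − 0.05260361)·78960/594 = 17.816193.
Dept I: Wₕ = 0.13806542; term = 0.13806542²·(1 − 0.03787696)·48740/157 = 5.6935916.
Dept II: Wₕ = 0.48581041; term = 0.48581041²·(1 − 0.23099074)·681300/3369 = 36.703085.
Sum = 60.21287.
SE = √(60.21287) = 7.7597.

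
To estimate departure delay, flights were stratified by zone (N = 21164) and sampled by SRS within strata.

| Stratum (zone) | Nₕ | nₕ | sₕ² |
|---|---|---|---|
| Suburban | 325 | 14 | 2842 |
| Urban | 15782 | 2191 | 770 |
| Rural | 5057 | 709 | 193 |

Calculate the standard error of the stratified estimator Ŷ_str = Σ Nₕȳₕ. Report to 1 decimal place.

Var(Ŷ_str) = Σₕ Nₕ²(1 − fₕ)sₕ²/nₕ.
Suburban: 325²·(1 − 14/325)·2842/14 = 2.0518225 × 10^7.
Urban: 15782²·(1 − 2191/15782)·770/2191 = 7.5380983 × 10^7.
Rural: 5057²·(1 − 709/5057)·193/709 = 5.9854053 × 10^6.
Sum = 1.0188461 × 10^8.
SE = √(1.0188461 × 10^8) = 10093.8.

10093.8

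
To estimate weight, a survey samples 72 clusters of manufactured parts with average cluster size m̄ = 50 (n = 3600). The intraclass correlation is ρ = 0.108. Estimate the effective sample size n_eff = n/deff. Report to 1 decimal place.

572.2

deff = 1 + (50 − 1)·0.108 = 1 + 5.292 = 6.292.
n_eff = 3600 / 6.292 = 572.2.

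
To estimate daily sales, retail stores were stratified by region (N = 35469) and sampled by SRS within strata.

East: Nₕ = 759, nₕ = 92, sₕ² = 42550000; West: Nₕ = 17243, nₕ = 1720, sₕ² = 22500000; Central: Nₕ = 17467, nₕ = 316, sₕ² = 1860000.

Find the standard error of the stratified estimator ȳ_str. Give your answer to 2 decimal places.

Var(ȳ_str) = Σₕ Wₕ²(1 − fₕ)sₕ²/nₕ with Wₕ = Nₕ/N, N = 35469.
East: Wₕ = 0.02139897; term = 0.02139897²·(1 − 0.12121212)·42550000/92 = 186.11503.
West: Wₕ = 0.48614283; term = 0.48614283²·(1 − 0.09975062)·22500000/1720 = 2783.2016.
Central: Wₕ = 0.49245820; term = 0.49245820²·(1 − 0.01809126)·1860000/316 = 1401.6376.
Sum = 4370.9542.
SE = √(4370.9542) = 66.11.

66.11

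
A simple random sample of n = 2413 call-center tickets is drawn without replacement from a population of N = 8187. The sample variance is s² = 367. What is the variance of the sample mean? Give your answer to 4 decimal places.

0.1073

Under SRS without replacement, Var(ȳ) = (1 − f)·s²/n with f = n/N = 2413/8187 = 0.29473556.
Var(ȳ) = (1 − 0.29473556)·367/2413 = 0.70526444·0.15209283 = 0.10726567.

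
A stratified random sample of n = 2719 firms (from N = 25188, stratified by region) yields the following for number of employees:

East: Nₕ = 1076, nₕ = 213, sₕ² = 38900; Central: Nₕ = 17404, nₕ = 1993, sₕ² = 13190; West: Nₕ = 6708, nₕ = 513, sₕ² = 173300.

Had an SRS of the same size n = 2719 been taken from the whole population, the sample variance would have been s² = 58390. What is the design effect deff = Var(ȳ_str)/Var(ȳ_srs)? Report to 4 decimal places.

1.3151

Var(ȳ_str) = Σ Wₕ²(1−fₕ)sₕ²/nₕ with Wₕ = Nₕ/25188:
  East: (1076/25188)²·(1−213/1076)·38900/213 = 0.26730415
  Central: (17404/25188)²·(1−1993/17404)·13190/1993 = 2.797886
  West: (6708/25188)²·(1−513/6708)·173300/513 = 22.127288
  → Var(ȳ_str) = 25.192478.
Var(ȳ_srs) = (1 − 2719/25188)·58390/2719 = 19.15664.
deff = 25.192478 / 19.15664 = 1.3151.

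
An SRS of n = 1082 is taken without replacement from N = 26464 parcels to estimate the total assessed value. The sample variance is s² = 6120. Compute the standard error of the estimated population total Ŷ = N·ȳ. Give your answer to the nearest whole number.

61639

Var(Ŷ) = N²·Var(ȳ) = N²·(1 − n/N)·s²/n.
f = 1082/26464 = 0.04088573; Var(ȳ) = 0.95911427·6120/1082 = 5.4249347.
Var(Ŷ) = 26464² · 5.4249347 = 3.7993166 × 10^9.
SE(Ŷ) = √(3.7993166 × 10^9) = 61639.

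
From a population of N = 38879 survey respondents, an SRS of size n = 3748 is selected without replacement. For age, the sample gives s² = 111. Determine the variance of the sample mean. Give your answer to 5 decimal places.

0.02676

Under SRS without replacement, Var(ȳ) = (1 − f)·s²/n with f = n/N = 3748/38879 = 0.09640166.
Var(ȳ) = (1 − 0.09640166)·111/3748 = 0.90359834·0.029615795 = 0.026760783.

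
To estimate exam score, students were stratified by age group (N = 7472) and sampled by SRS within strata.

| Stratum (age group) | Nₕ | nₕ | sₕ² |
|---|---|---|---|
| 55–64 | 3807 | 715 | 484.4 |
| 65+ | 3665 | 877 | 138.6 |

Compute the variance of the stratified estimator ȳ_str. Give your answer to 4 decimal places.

Var(ȳ_str) = Σₕ Wₕ²(1 − fₕ)sₕ²/nₕ with Wₕ = Nₕ/N, N = 7472.
55–64: Wₕ = 0.50950214; term = 0.50950214²·(1 − 0.18781193)·484.4/715 = 0.14283898.
65+: Wₕ = 0.49049786; term = 0.49049786²·(1 − 0.23929059)·138.6/877 = 0.028923887.
Sum = 0.17176287.

0.1718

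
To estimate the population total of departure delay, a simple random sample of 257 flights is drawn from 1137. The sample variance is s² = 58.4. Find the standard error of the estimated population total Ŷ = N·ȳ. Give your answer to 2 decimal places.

Var(Ŷ) = N²·Var(ȳ) = N²·(1 − n/N)·s²/n.
f = 257/1137 = 0.22603342; Var(ȳ) = 0.77396658·58.4/257 = 0.17587412.
Var(Ŷ) = 1137² · 0.17587412 = 227364.61.
SE(Ŷ) = √(227364.61) = 476.83.

476.83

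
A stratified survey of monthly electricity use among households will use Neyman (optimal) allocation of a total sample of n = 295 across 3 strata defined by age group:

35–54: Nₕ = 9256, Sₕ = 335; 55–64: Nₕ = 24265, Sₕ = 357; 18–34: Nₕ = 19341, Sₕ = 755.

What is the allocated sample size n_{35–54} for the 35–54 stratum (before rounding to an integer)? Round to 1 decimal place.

34.7

Neyman allocation: nₕ = n·NₕSₕ / Σⱼ NⱼSⱼ.
Σ NⱼSⱼ = 9256·335 + 24265·357 + 19341·755 = 2.636582 × 10^7.
n_{35–54} = 295·9256·335 / (2.636582 × 10^7) = 34.7.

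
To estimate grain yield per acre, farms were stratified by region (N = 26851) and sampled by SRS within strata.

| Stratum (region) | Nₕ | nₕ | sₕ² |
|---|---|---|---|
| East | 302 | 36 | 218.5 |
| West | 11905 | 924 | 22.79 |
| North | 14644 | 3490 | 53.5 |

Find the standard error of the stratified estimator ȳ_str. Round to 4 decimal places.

0.0929

Var(ȳ_str) = Σₕ Wₕ²(1 − fₕ)sₕ²/nₕ with Wₕ = Nₕ/N, N = 26851.
East: Wₕ = 0.01124725; term = 0.01124725²·(1 − 0.11920530)·218.5/36 = 6.762645 × 10^-4.
West: Wₕ = 0.44337269; term = 0.44337269²·(1 − 0.07761445)·22.79/924 = 0.0044722154.
North: Wₕ = 0.54538006; term = 0.54538006²·(1 − 0.23832286)·53.5/3490 = 0.003472944.
Sum = 0.0086214239.
SE = √(0.0086214239) = 0.0929.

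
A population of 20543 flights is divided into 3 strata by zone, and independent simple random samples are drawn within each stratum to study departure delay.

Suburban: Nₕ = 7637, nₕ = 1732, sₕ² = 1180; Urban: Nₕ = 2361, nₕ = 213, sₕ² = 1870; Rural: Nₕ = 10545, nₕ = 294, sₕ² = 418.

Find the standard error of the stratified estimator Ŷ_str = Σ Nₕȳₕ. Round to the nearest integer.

Var(Ŷ_str) = Σₕ Nₕ²(1 − fₕ)sₕ²/nₕ.
Suburban: 7637²·(1 − 1732/7637)·1180/1732 = 3.0723933 × 10^7.
Urban: 2361²·(1 − 213/2361)·1870/213 = 4.4523805 × 10^7.
Rural: 10545²·(1 − 294/10545)·418/294 = 1.5368864 × 10^8.
Sum = 2.2893638 × 10^8.
SE = √(2.2893638 × 10^8) = 15131.

15131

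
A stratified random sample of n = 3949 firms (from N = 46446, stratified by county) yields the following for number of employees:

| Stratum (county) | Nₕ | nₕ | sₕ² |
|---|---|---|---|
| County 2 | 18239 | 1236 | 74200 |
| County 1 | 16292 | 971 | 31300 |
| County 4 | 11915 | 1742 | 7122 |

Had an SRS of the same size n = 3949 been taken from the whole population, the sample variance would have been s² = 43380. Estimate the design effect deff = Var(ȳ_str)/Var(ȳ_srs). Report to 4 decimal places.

Var(ȳ_str) = Σ Wₕ²(1−fₕ)sₕ²/nₕ with Wₕ = Nₕ/46446:
  County 2: (18239/46446)²·(1−1236/18239)·74200/1236 = 8.630091
  County 1: (16292/46446)²·(1−971/16292)·31300/971 = 3.7298381
  County 4: (11915/46446)²·(1−1742/11915)·7122/1742 = 0.22972078
  → Var(ȳ_str) = 12.58965.
Var(ȳ_srs) = (1 − 3949/46446)·43380/3949 = 10.051072.
deff = 12.58965 / 10.051072 = 1.2526.

1.2526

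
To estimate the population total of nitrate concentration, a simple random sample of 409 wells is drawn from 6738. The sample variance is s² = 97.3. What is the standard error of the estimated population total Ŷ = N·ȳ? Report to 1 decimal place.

3185.1

Var(Ŷ) = N²·Var(ȳ) = N²·(1 − n/N)·s²/n.
f = 409/6738 = 0.06070050; Var(ȳ) = 0.93929950·97.3/409 = 0.22345682.
Var(Ŷ) = 6738² · 0.22345682 = 1.0145084 × 10^7.
SE(Ŷ) = √(1.0145084 × 10^7) = 3185.1.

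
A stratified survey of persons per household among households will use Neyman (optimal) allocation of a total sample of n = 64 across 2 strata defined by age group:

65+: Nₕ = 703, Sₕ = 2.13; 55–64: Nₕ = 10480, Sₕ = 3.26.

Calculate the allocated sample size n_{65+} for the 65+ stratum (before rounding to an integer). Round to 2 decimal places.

2.69

Neyman allocation: nₕ = n·NₕSₕ / Σⱼ NⱼSⱼ.
Σ NⱼSⱼ = 703·2.13 + 10480·3.26 = 35662.19.
n_{65+} = 64·703·2.13 / 35662.19 = 2.69.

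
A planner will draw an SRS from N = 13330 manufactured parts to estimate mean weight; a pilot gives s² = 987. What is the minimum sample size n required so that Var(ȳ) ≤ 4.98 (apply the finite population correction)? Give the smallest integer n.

Without fpc, n₀ = s²/D = 987/4.98 = 198.1928.
With fpc, (1 − n/N)·s²/n ≤ D requires n ≥ n₀/(1 + n₀/N) = 198.1928/(1 + 198.1928/13330) = 195.2892.
Rounding up, n = 196.

196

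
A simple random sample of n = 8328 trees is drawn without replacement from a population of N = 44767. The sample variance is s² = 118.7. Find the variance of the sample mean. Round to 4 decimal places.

Under SRS without replacement, Var(ȳ) = (1 − f)·s²/n with f = n/N = 8328/44767 = 0.18602989.
Var(ȳ) = (1 − 0.18602989)·118.7/8328 = 0.81397011·0.014253122 = 0.011601615.

0.0116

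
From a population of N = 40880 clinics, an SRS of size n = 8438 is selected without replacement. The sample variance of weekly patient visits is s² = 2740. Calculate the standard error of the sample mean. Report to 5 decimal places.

Under SRS without replacement, Var(ȳ) = (1 − f)·s²/n with f = n/N = 8438/40880 = 0.20640900.
Var(ȳ) = (1 − 0.20640900)·2740/8438 = 0.79359100·0.3247215 = 0.25769606.
SE(ȳ) = √(0.25769606) = 0.50764.

0.50764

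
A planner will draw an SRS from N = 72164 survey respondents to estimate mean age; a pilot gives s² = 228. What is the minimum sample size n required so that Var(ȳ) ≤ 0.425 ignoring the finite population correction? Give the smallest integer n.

Without fpc, n₀ = s²/D = 228/0.425 = 536.4706.
Rounding up, n = 537.

537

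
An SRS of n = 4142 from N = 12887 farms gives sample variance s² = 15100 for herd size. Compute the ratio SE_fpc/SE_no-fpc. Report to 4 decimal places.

f = n/N = 4142/12887 = 0.32140917.
SE_no-fpc = √(s²/n) = 1.9093407; SE_fpc = √((1−f)s²/n) = 1.5728504.
Ratio = √(1−f) = 0.82376625.

0.8238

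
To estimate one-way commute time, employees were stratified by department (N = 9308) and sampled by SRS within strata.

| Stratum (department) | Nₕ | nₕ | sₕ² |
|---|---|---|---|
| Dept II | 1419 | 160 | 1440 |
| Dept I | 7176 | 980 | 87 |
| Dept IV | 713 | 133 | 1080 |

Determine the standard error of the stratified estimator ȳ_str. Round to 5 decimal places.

Var(ȳ_str) = Σₕ Wₕ²(1 − fₕ)sₕ²/nₕ with Wₕ = Nₕ/N, N = 9308.
Dept II: Wₕ = 0.15244951; term = 0.15244951²·(1 − 0.11275546)·1440/160 = 0.18558287.
Dept I: Wₕ = 0.77094972; term = 0.77094972²·(1 − 0.13656633)·87/980 = 0.045559009.
Dept IV: Wₕ = 0.07660077; term = 0.07660077²·(1 − 0.18653576)·1080/133 = 0.038759386.
Sum = 0.26990127.
SE = √(0.26990127) = 0.51952.

0.51952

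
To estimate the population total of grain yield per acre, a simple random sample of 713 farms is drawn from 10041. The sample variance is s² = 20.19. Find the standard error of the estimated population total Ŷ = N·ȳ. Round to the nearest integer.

1629

Var(Ŷ) = N²·Var(ȳ) = N²·(1 − n/N)·s²/n.
f = 713/10041 = 0.07100886; Var(ȳ) = 0.92899114·20.19/713 = 0.026306215.
Var(Ŷ) = 10041² · 0.026306215 = 2.6522368 × 10^6.
SE(Ŷ) = √(2.6522368 × 10^6) = 1629.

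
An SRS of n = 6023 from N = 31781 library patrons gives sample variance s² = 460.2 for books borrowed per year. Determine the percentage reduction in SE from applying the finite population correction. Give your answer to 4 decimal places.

f = n/N = 6023/31781 = 0.18951575.
SE_no-fpc = √(s²/n) = 0.27641835; SE_fpc = √((1−f)s²/n) = 0.24885087.
Ratio = √(1−f) = 0.90026899. Reduction = 100·(1 − 0.90026899) = 9.9731%.

9.9731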